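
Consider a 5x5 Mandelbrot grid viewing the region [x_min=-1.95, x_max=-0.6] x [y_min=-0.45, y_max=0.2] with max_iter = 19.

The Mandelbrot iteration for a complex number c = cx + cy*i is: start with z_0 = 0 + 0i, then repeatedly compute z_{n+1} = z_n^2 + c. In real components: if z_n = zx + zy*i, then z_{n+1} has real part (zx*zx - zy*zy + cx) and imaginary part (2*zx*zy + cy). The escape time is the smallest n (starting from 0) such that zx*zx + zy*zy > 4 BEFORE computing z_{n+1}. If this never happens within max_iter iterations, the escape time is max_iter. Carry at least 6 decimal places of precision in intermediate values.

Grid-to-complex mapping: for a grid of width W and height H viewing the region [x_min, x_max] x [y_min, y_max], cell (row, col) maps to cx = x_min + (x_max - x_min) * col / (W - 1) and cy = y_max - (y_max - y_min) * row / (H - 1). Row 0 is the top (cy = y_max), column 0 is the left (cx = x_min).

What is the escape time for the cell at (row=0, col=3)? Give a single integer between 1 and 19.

Answer: 19

Derivation:
z_0 = 0 + 0i, c = -0.9375 + 0.2000i
Iter 1: z = -0.9375 + 0.2000i, |z|^2 = 0.9189
Iter 2: z = -0.0986 + -0.1750i, |z|^2 = 0.0403
Iter 3: z = -0.9584 + 0.2345i, |z|^2 = 0.9735
Iter 4: z = -0.0740 + -0.2495i, |z|^2 = 0.0677
Iter 5: z = -0.9943 + 0.2369i, |z|^2 = 1.0447
Iter 6: z = -0.0050 + -0.2711i, |z|^2 = 0.0735
Iter 7: z = -1.0110 + 0.2027i, |z|^2 = 1.0632
Iter 8: z = 0.0435 + -0.2099i, |z|^2 = 0.0459
Iter 9: z = -0.9797 + 0.1818i, |z|^2 = 0.9928
Iter 10: z = -0.0108 + -0.1561i, |z|^2 = 0.0245
Iter 11: z = -0.9618 + 0.2034i, |z|^2 = 0.9663
Iter 12: z = -0.0539 + -0.1912i, |z|^2 = 0.0395
Iter 13: z = -0.9711 + 0.2206i, |z|^2 = 0.9918
Iter 14: z = -0.0430 + -0.2285i, |z|^2 = 0.0541
Iter 15: z = -0.9878 + 0.2197i, |z|^2 = 1.0241
Iter 16: z = -0.0099 + -0.2340i, |z|^2 = 0.0549
Iter 17: z = -0.9922 + 0.2046i, |z|^2 = 1.0262
Iter 18: z = 0.0050 + -0.2061i, |z|^2 = 0.0425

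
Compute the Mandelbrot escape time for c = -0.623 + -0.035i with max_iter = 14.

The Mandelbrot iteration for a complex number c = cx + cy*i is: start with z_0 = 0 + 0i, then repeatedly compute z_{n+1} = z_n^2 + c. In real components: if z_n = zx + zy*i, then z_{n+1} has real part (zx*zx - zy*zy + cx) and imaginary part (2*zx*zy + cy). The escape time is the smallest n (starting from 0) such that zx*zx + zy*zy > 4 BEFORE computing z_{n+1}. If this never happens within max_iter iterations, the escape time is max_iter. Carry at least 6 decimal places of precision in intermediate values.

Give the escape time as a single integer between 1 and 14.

Answer: 14

Derivation:
z_0 = 0 + 0i, c = -0.6230 + -0.0350i
Iter 1: z = -0.6230 + -0.0350i, |z|^2 = 0.3894
Iter 2: z = -0.2361 + 0.0086i, |z|^2 = 0.0558
Iter 3: z = -0.5673 + -0.0391i, |z|^2 = 0.3234
Iter 4: z = -0.3027 + 0.0093i, |z|^2 = 0.0917
Iter 5: z = -0.5315 + -0.0406i, |z|^2 = 0.2841
Iter 6: z = -0.3422 + 0.0082i, |z|^2 = 0.1172
Iter 7: z = -0.5060 + -0.0406i, |z|^2 = 0.2577
Iter 8: z = -0.3686 + 0.0061i, |z|^2 = 0.1359
Iter 9: z = -0.4871 + -0.0395i, |z|^2 = 0.2389
Iter 10: z = -0.3872 + 0.0035i, |z|^2 = 0.1500
Iter 11: z = -0.4731 + -0.0377i, |z|^2 = 0.2252
Iter 12: z = -0.4006 + 0.0007i, |z|^2 = 0.1605
Iter 13: z = -0.4625 + -0.0355i, |z|^2 = 0.2152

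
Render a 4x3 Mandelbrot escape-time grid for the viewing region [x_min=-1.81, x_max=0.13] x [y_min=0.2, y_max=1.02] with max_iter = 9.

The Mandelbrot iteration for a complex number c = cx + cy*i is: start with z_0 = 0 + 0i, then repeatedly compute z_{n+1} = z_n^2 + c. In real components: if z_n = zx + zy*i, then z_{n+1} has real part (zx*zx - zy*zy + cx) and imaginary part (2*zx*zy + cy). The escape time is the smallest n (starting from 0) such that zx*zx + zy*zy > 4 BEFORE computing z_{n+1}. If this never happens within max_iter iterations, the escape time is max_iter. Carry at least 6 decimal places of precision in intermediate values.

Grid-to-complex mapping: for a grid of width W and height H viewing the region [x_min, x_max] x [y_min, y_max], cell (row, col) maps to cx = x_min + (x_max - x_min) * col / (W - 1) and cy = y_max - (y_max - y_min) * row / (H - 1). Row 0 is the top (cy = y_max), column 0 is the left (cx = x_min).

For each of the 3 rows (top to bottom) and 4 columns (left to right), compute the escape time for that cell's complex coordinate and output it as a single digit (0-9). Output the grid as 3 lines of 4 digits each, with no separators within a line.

(row=0, col=0): c = -1.8100 + 1.0200i → escape time 1
(row=0, col=1): c = -1.1633 + 1.0200i → escape time 3
(row=0, col=2): c = -0.5167 + 1.0200i → escape time 4
(row=0, col=3): c = 0.1300 + 1.0200i → escape time 4
(row=1, col=0): c = -1.8100 + 0.6100i → escape time 3
(row=1, col=1): c = -1.1633 + 0.6100i → escape time 3
(row=1, col=2): c = -0.5167 + 0.6100i → escape time 9
(row=1, col=3): c = 0.1300 + 0.6100i → escape time 9
(row=2, col=0): c = -1.8100 + 0.2000i → escape time 4
(row=2, col=1): c = -1.1633 + 0.2000i → escape time 9
(row=2, col=2): c = -0.5167 + 0.2000i → escape time 9
(row=2, col=3): c = 0.1300 + 0.2000i → escape time 9

Answer: 1344
3399
4999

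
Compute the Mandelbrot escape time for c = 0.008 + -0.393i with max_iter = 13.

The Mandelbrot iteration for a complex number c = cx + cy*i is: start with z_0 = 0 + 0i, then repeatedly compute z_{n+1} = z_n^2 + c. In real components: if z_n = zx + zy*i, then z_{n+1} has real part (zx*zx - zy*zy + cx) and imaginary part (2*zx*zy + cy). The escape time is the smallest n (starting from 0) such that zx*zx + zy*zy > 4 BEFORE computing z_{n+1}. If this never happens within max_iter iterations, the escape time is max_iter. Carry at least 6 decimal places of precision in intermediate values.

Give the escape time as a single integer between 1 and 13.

z_0 = 0 + 0i, c = 0.0080 + -0.3930i
Iter 1: z = 0.0080 + -0.3930i, |z|^2 = 0.1545
Iter 2: z = -0.1464 + -0.3993i, |z|^2 = 0.1809
Iter 3: z = -0.1300 + -0.2761i, |z|^2 = 0.0931
Iter 4: z = -0.0513 + -0.3212i, |z|^2 = 0.1058
Iter 5: z = -0.0925 + -0.3600i, |z|^2 = 0.1382
Iter 6: z = -0.1131 + -0.3264i, |z|^2 = 0.1193
Iter 7: z = -0.0857 + -0.3192i, |z|^2 = 0.1092
Iter 8: z = -0.0865 + -0.3383i, |z|^2 = 0.1219
Iter 9: z = -0.0989 + -0.3345i, |z|^2 = 0.1216
Iter 10: z = -0.0941 + -0.3268i, |z|^2 = 0.1157
Iter 11: z = -0.0900 + -0.3315i, |z|^2 = 0.1180
Iter 12: z = -0.0938 + -0.3334i, |z|^2 = 0.1199

Answer: 13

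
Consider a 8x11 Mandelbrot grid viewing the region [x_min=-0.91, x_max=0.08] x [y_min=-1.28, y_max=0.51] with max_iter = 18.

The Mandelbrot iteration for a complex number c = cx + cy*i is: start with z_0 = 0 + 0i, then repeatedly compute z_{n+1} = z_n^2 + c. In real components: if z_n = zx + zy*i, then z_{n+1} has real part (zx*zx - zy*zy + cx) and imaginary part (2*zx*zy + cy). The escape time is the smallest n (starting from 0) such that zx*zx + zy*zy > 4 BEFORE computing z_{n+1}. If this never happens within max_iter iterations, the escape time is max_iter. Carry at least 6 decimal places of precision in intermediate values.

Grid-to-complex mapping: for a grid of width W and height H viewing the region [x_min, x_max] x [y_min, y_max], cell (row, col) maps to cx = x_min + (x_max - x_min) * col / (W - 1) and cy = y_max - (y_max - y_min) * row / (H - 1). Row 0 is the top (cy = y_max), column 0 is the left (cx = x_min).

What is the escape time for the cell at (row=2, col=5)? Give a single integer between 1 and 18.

z_0 = 0 + 0i, c = -0.2029 + 0.1520i
Iter 1: z = -0.2029 + 0.1520i, |z|^2 = 0.0643
Iter 2: z = -0.1848 + 0.0903i, |z|^2 = 0.0423
Iter 3: z = -0.1769 + 0.1186i, |z|^2 = 0.0453
Iter 4: z = -0.1856 + 0.1100i, |z|^2 = 0.0466
Iter 5: z = -0.1805 + 0.1111i, |z|^2 = 0.0449
Iter 6: z = -0.1826 + 0.1119i, |z|^2 = 0.0459
Iter 7: z = -0.1820 + 0.1111i, |z|^2 = 0.0455
Iter 8: z = -0.1821 + 0.1115i, |z|^2 = 0.0456
Iter 9: z = -0.1821 + 0.1114i, |z|^2 = 0.0456
Iter 10: z = -0.1821 + 0.1114i, |z|^2 = 0.0456
Iter 11: z = -0.1821 + 0.1114i, |z|^2 = 0.0456
Iter 12: z = -0.1821 + 0.1114i, |z|^2 = 0.0456
Iter 13: z = -0.1821 + 0.1114i, |z|^2 = 0.0456
Iter 14: z = -0.1821 + 0.1114i, |z|^2 = 0.0456
Iter 15: z = -0.1821 + 0.1114i, |z|^2 = 0.0456
Iter 16: z = -0.1821 + 0.1114i, |z|^2 = 0.0456
Iter 17: z = -0.1821 + 0.1114i, |z|^2 = 0.0456

Answer: 18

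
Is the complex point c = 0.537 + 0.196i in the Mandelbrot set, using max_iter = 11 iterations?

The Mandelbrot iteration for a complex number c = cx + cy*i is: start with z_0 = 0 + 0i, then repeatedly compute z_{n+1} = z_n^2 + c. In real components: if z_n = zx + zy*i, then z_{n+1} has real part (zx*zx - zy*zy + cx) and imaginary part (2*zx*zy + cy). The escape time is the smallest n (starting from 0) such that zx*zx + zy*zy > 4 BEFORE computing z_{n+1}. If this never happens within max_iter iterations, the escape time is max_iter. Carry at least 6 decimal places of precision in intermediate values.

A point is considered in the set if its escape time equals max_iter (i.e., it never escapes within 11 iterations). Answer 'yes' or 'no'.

z_0 = 0 + 0i, c = 0.5370 + 0.1960i
Iter 1: z = 0.5370 + 0.1960i, |z|^2 = 0.3268
Iter 2: z = 0.7870 + 0.4065i, |z|^2 = 0.7845
Iter 3: z = 0.9910 + 0.8358i, |z|^2 = 1.6807
Iter 4: z = 0.8206 + 1.8526i, |z|^2 = 4.1057
Escaped at iteration 4

Answer: no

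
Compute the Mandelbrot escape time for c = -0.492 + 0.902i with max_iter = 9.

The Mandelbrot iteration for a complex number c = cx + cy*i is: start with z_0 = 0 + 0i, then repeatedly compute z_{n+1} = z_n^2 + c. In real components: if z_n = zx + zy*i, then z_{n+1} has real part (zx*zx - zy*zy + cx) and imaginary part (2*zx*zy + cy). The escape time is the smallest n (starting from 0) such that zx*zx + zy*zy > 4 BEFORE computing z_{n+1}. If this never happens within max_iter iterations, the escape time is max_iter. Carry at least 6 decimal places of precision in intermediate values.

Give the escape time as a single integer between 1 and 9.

z_0 = 0 + 0i, c = -0.4920 + 0.9020i
Iter 1: z = -0.4920 + 0.9020i, |z|^2 = 1.0557
Iter 2: z = -1.0635 + 0.0144i, |z|^2 = 1.1313
Iter 3: z = 0.6389 + 0.8713i, |z|^2 = 1.1674
Iter 4: z = -0.8430 + 2.0154i, |z|^2 = 4.7723
Escaped at iteration 4

Answer: 4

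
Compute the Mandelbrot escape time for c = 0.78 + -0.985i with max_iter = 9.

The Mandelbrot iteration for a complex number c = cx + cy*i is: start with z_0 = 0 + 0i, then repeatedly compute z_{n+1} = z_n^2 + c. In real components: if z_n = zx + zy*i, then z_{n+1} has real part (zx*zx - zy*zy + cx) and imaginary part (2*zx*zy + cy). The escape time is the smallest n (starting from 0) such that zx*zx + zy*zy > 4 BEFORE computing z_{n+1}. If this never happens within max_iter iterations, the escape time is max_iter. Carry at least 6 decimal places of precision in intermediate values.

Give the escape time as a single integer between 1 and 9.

z_0 = 0 + 0i, c = 0.7800 + -0.9850i
Iter 1: z = 0.7800 + -0.9850i, |z|^2 = 1.5786
Iter 2: z = 0.4182 + -2.5216i, |z|^2 = 6.5333
Escaped at iteration 2

Answer: 2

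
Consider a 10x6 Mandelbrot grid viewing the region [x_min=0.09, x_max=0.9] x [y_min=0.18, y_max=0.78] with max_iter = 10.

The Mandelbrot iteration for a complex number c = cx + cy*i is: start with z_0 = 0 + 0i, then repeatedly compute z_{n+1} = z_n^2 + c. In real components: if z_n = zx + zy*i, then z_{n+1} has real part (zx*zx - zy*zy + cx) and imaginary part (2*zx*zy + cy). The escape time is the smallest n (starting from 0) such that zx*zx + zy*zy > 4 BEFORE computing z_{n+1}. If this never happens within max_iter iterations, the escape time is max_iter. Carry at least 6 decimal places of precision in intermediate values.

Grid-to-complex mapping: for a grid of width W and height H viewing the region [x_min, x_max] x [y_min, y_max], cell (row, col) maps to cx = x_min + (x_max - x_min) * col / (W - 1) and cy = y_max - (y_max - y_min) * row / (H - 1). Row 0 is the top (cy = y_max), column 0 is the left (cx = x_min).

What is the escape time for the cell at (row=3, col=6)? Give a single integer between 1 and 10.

Answer: 3

Derivation:
z_0 = 0 + 0i, c = 0.6300 + 0.4200i
Iter 1: z = 0.6300 + 0.4200i, |z|^2 = 0.5733
Iter 2: z = 0.8505 + 0.9492i, |z|^2 = 1.6243
Iter 3: z = 0.4524 + 2.0346i, |z|^2 = 4.3442
Escaped at iteration 3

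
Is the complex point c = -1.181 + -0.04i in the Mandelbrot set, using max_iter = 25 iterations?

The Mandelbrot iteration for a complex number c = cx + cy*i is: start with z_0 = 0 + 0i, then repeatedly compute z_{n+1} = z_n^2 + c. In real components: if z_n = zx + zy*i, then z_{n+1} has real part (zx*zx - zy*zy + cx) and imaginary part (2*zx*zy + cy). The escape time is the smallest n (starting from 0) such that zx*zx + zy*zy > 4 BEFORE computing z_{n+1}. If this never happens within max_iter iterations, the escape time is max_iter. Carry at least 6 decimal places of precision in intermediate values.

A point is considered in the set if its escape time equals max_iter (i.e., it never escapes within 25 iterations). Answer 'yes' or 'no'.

z_0 = 0 + 0i, c = -1.1810 + -0.0400i
Iter 1: z = -1.1810 + -0.0400i, |z|^2 = 1.3964
Iter 2: z = 0.2122 + 0.0545i, |z|^2 = 0.0480
Iter 3: z = -1.1390 + -0.0169i, |z|^2 = 1.2975
Iter 4: z = 0.1159 + -0.0015i, |z|^2 = 0.0134
Iter 5: z = -1.1676 + -0.0404i, |z|^2 = 1.3648
Iter 6: z = 0.1806 + 0.0542i, |z|^2 = 0.0355
Iter 7: z = -1.1513 + -0.0204i, |z|^2 = 1.3260
Iter 8: z = 0.1442 + 0.0070i, |z|^2 = 0.0208
Iter 9: z = -1.1603 + -0.0380i, |z|^2 = 1.3477
Iter 10: z = 0.1638 + 0.0481i, |z|^2 = 0.0291
Iter 11: z = -1.1565 + -0.0242i, |z|^2 = 1.3381
Iter 12: z = 0.1559 + 0.0160i, |z|^2 = 0.0246
Iter 13: z = -1.1570 + -0.0350i, |z|^2 = 1.3398
Iter 14: z = 0.1563 + 0.0410i, |z|^2 = 0.0261
Iter 15: z = -1.1582 + -0.0272i, |z|^2 = 1.3423
Iter 16: z = 0.1598 + 0.0230i, |z|^2 = 0.0261
Iter 17: z = -1.1560 + -0.0327i, |z|^2 = 1.3374
Iter 18: z = 0.1543 + 0.0355i, |z|^2 = 0.0251
Iter 19: z = -1.1585 + -0.0290i, |z|^2 = 1.3429
Iter 20: z = 0.1602 + 0.0273i, |z|^2 = 0.0264
Iter 21: z = -1.1561 + -0.0313i, |z|^2 = 1.3375
Iter 22: z = 0.1546 + 0.0323i, |z|^2 = 0.0249
Iter 23: z = -1.1582 + -0.0300i, |z|^2 = 1.3422
Iter 24: z = 0.1594 + 0.0296i, |z|^2 = 0.0263
Did not escape in 25 iterations → in set

Answer: yes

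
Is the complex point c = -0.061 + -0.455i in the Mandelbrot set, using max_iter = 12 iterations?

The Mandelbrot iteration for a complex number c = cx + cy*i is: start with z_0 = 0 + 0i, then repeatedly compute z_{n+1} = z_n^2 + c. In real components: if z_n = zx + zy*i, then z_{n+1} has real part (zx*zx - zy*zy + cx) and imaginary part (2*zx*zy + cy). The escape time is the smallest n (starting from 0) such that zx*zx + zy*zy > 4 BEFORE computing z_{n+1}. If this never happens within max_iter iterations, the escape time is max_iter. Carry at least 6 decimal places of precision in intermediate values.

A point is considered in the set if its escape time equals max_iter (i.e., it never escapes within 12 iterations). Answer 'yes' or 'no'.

z_0 = 0 + 0i, c = -0.0610 + -0.4550i
Iter 1: z = -0.0610 + -0.4550i, |z|^2 = 0.2107
Iter 2: z = -0.2643 + -0.3995i, |z|^2 = 0.2294
Iter 3: z = -0.1507 + -0.2438i, |z|^2 = 0.0822
Iter 4: z = -0.0977 + -0.3815i, |z|^2 = 0.1551
Iter 5: z = -0.1970 + -0.3804i, |z|^2 = 0.1835
Iter 6: z = -0.1669 + -0.3051i, |z|^2 = 0.1210
Iter 7: z = -0.1262 + -0.3531i, |z|^2 = 0.1406
Iter 8: z = -0.1698 + -0.3658i, |z|^2 = 0.1627
Iter 9: z = -0.1660 + -0.3308i, |z|^2 = 0.1370
Iter 10: z = -0.1429 + -0.3452i, |z|^2 = 0.1395
Iter 11: z = -0.1597 + -0.3564i, |z|^2 = 0.1525
Did not escape in 12 iterations → in set

Answer: yes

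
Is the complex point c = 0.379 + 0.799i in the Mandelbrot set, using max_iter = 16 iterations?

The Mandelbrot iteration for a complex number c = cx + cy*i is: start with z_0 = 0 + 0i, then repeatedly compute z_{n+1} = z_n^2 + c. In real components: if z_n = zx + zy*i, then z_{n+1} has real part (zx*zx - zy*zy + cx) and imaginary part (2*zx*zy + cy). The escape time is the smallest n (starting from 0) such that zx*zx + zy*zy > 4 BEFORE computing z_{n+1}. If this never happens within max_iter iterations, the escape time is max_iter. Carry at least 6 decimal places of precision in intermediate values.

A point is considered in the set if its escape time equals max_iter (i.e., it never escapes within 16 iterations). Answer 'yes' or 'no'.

Answer: no

Derivation:
z_0 = 0 + 0i, c = 0.3790 + 0.7990i
Iter 1: z = 0.3790 + 0.7990i, |z|^2 = 0.7820
Iter 2: z = -0.1158 + 1.4046i, |z|^2 = 1.9864
Iter 3: z = -1.5806 + 0.4738i, |z|^2 = 2.7228
Iter 4: z = 2.6529 + -0.6988i, |z|^2 = 7.5260
Escaped at iteration 4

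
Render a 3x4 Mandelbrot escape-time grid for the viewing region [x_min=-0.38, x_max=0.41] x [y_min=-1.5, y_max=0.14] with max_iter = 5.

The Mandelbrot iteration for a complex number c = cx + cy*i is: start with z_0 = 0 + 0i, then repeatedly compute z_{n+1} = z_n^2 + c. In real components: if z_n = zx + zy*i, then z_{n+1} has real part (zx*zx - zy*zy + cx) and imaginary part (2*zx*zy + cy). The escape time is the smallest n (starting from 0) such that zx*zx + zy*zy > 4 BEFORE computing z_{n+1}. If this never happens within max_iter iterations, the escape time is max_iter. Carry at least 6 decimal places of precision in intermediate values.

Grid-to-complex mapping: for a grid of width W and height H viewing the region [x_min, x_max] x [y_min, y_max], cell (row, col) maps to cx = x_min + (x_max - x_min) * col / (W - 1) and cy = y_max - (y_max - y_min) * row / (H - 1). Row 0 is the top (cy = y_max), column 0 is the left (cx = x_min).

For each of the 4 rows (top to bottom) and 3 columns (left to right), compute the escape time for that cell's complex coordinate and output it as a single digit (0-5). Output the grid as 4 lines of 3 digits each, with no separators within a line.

Answer: 555
555
553
222

Derivation:
(row=0, col=0): c = -0.3800 + 0.1400i → escape time 5
(row=0, col=1): c = 0.0150 + 0.1400i → escape time 5
(row=0, col=2): c = 0.4100 + 0.1400i → escape time 5
(row=1, col=0): c = -0.3800 + -0.4067i → escape time 5
(row=1, col=1): c = 0.0150 + -0.4067i → escape time 5
(row=1, col=2): c = 0.4100 + -0.4067i → escape time 5
(row=2, col=0): c = -0.3800 + -0.9533i → escape time 5
(row=2, col=1): c = 0.0150 + -0.9533i → escape time 5
(row=2, col=2): c = 0.4100 + -0.9533i → escape time 3
(row=3, col=0): c = -0.3800 + -1.5000i → escape time 2
(row=3, col=1): c = 0.0150 + -1.5000i → escape time 2
(row=3, col=2): c = 0.4100 + -1.5000i → escape time 2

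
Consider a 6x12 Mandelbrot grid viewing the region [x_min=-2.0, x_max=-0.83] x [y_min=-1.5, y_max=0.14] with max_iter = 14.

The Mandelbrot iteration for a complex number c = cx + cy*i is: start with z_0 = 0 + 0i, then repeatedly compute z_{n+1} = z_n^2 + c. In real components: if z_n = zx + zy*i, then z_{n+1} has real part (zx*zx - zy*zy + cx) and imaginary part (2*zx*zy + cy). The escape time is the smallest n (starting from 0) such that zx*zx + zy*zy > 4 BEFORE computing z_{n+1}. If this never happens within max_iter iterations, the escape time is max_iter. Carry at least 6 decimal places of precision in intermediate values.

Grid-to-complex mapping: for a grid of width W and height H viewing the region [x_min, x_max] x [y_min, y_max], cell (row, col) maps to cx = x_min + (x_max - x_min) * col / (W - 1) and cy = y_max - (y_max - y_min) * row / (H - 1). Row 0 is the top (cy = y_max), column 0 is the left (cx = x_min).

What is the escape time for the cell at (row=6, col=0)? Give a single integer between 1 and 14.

Answer: 1

Derivation:
z_0 = 0 + 0i, c = -2.0000 + -0.7545i
Iter 1: z = -2.0000 + -0.7545i, |z|^2 = 4.5693
Escaped at iteration 1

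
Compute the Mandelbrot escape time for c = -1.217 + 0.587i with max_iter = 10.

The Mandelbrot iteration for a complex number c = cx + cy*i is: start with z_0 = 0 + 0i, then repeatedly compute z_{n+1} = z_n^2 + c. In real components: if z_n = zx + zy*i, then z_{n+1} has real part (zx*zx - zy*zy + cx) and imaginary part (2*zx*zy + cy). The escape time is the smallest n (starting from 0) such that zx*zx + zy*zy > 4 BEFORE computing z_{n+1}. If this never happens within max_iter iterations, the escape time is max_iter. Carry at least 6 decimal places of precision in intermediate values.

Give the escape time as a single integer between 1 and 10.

z_0 = 0 + 0i, c = -1.2170 + 0.5870i
Iter 1: z = -1.2170 + 0.5870i, |z|^2 = 1.8257
Iter 2: z = -0.0805 + -0.8418i, |z|^2 = 0.7150
Iter 3: z = -1.9191 + 0.7225i, |z|^2 = 4.2049
Escaped at iteration 3

Answer: 3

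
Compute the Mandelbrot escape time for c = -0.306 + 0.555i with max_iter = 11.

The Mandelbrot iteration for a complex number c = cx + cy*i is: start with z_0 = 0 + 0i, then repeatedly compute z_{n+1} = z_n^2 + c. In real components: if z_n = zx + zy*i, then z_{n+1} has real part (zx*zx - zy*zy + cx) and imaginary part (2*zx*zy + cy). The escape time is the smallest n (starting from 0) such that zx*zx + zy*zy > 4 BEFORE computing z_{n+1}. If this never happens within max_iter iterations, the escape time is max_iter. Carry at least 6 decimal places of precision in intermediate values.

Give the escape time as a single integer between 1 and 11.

Answer: 11

Derivation:
z_0 = 0 + 0i, c = -0.3060 + 0.5550i
Iter 1: z = -0.3060 + 0.5550i, |z|^2 = 0.4017
Iter 2: z = -0.5204 + 0.2153i, |z|^2 = 0.3172
Iter 3: z = -0.0816 + 0.3309i, |z|^2 = 0.1161
Iter 4: z = -0.4088 + 0.5010i, |z|^2 = 0.4182
Iter 5: z = -0.3899 + 0.1453i, |z|^2 = 0.1731
Iter 6: z = -0.1751 + 0.4417i, |z|^2 = 0.2257
Iter 7: z = -0.4704 + 0.4003i, |z|^2 = 0.3815
Iter 8: z = -0.2450 + 0.1784i, |z|^2 = 0.0918
Iter 9: z = -0.2778 + 0.4676i, |z|^2 = 0.2958
Iter 10: z = -0.4475 + 0.2952i, |z|^2 = 0.2874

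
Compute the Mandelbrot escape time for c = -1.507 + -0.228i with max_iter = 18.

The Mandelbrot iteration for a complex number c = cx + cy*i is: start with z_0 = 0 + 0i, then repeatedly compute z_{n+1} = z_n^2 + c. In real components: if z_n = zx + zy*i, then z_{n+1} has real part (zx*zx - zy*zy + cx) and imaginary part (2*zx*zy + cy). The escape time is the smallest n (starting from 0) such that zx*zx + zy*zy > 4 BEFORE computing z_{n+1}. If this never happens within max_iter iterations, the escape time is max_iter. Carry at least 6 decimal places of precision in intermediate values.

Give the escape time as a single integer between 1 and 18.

Answer: 5

Derivation:
z_0 = 0 + 0i, c = -1.5070 + -0.2280i
Iter 1: z = -1.5070 + -0.2280i, |z|^2 = 2.3230
Iter 2: z = 0.7121 + 0.4592i, |z|^2 = 0.7179
Iter 3: z = -1.2108 + 0.4259i, |z|^2 = 1.6475
Iter 4: z = -0.2223 + -1.2595i, |z|^2 = 1.6358
Iter 5: z = -3.0439 + 0.3321i, |z|^2 = 9.3756
Escaped at iteration 5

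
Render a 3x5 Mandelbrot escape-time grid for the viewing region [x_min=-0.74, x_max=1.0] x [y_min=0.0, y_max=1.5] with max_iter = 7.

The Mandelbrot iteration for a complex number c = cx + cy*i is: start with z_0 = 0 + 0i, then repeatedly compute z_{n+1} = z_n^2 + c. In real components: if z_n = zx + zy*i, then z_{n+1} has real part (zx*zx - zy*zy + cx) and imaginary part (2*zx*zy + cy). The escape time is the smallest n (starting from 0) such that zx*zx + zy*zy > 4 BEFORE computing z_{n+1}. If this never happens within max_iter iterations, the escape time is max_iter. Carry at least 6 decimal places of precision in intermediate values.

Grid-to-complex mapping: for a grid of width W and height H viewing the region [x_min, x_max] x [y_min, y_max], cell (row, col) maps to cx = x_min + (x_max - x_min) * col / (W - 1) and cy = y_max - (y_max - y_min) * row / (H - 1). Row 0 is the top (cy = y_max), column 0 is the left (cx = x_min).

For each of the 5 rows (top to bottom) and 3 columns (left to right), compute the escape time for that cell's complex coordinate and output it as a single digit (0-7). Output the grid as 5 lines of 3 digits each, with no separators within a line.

Answer: 222
332
462
772
773

Derivation:
(row=0, col=0): c = -0.7400 + 1.5000i → escape time 2
(row=0, col=1): c = 0.1300 + 1.5000i → escape time 2
(row=0, col=2): c = 1.0000 + 1.5000i → escape time 2
(row=1, col=0): c = -0.7400 + 1.1250i → escape time 3
(row=1, col=1): c = 0.1300 + 1.1250i → escape time 3
(row=1, col=2): c = 1.0000 + 1.1250i → escape time 2
(row=2, col=0): c = -0.7400 + 0.7500i → escape time 4
(row=2, col=1): c = 0.1300 + 0.7500i → escape time 6
(row=2, col=2): c = 1.0000 + 0.7500i → escape time 2
(row=3, col=0): c = -0.7400 + 0.3750i → escape time 7
(row=3, col=1): c = 0.1300 + 0.3750i → escape time 7
(row=3, col=2): c = 1.0000 + 0.3750i → escape time 2
(row=4, col=0): c = -0.7400 + 0.0000i → escape time 7
(row=4, col=1): c = 0.1300 + 0.0000i → escape time 7
(row=4, col=2): c = 1.0000 + 0.0000i → escape time 3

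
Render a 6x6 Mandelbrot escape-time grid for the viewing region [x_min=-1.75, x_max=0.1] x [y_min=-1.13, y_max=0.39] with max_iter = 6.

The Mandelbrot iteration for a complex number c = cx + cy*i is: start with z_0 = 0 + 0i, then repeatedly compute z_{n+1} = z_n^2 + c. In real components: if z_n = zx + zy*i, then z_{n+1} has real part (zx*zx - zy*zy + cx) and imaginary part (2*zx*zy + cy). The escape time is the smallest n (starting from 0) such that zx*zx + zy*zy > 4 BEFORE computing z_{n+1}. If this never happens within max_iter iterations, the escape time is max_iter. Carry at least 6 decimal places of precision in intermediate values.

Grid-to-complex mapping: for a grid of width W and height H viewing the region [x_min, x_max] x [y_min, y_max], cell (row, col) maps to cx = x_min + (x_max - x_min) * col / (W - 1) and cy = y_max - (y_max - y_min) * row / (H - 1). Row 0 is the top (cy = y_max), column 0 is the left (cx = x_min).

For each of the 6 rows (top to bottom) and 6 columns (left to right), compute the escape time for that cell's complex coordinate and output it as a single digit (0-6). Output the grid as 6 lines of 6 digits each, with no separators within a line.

Answer: 356666
566666
466666
335666
233466
123343

Derivation:
(row=0, col=0): c = -1.7500 + 0.3900i → escape time 3
(row=0, col=1): c = -1.3800 + 0.3900i → escape time 5
(row=0, col=2): c = -1.0100 + 0.3900i → escape time 6
(row=0, col=3): c = -0.6400 + 0.3900i → escape time 6
(row=0, col=4): c = -0.2700 + 0.3900i → escape time 6
(row=0, col=5): c = 0.1000 + 0.3900i → escape time 6
(row=1, col=0): c = -1.7500 + 0.0860i → escape time 5
(row=1, col=1): c = -1.3800 + 0.0860i → escape time 6
(row=1, col=2): c = -1.0100 + 0.0860i → escape time 6
(row=1, col=3): c = -0.6400 + 0.0860i → escape time 6
(row=1, col=4): c = -0.2700 + 0.0860i → escape time 6
(row=1, col=5): c = 0.1000 + 0.0860i → escape time 6
(row=2, col=0): c = -1.7500 + -0.2180i → escape time 4
(row=2, col=1): c = -1.3800 + -0.2180i → escape time 6
(row=2, col=2): c = -1.0100 + -0.2180i → escape time 6
(row=2, col=3): c = -0.6400 + -0.2180i → escape time 6
(row=2, col=4): c = -0.2700 + -0.2180i → escape time 6
(row=2, col=5): c = 0.1000 + -0.2180i → escape time 6
(row=3, col=0): c = -1.7500 + -0.5220i → escape time 3
(row=3, col=1): c = -1.3800 + -0.5220i → escape time 3
(row=3, col=2): c = -1.0100 + -0.5220i → escape time 5
(row=3, col=3): c = -0.6400 + -0.5220i → escape time 6
(row=3, col=4): c = -0.2700 + -0.5220i → escape time 6
(row=3, col=5): c = 0.1000 + -0.5220i → escape time 6
(row=4, col=0): c = -1.7500 + -0.8260i → escape time 2
(row=4, col=1): c = -1.3800 + -0.8260i → escape time 3
(row=4, col=2): c = -1.0100 + -0.8260i → escape time 3
(row=4, col=3): c = -0.6400 + -0.8260i → escape time 4
(row=4, col=4): c = -0.2700 + -0.8260i → escape time 6
(row=4, col=5): c = 0.1000 + -0.8260i → escape time 6
(row=5, col=0): c = -1.7500 + -1.1300i → escape time 1
(row=5, col=1): c = -1.3800 + -1.1300i → escape time 2
(row=5, col=2): c = -1.0100 + -1.1300i → escape time 3
(row=5, col=3): c = -0.6400 + -1.1300i → escape time 3
(row=5, col=4): c = -0.2700 + -1.1300i → escape time 4
(row=5, col=5): c = 0.1000 + -1.1300i → escape time 3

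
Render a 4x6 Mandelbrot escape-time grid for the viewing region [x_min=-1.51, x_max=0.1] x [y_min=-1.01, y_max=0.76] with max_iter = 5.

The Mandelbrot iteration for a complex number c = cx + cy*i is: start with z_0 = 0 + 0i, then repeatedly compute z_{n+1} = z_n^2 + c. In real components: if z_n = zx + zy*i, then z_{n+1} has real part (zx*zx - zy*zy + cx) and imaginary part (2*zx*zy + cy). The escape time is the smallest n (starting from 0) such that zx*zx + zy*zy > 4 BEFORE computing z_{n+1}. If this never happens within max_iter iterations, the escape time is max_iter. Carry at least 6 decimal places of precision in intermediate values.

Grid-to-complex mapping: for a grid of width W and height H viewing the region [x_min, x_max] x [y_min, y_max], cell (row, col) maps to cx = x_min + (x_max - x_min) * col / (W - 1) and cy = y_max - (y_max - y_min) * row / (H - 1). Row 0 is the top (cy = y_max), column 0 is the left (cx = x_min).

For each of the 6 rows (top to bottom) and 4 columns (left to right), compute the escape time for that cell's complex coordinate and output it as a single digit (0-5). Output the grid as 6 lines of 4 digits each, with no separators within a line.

Answer: 3455
4555
5555
5555
3455
2344

Derivation:
(row=0, col=0): c = -1.5100 + 0.7600i → escape time 3
(row=0, col=1): c = -0.9733 + 0.7600i → escape time 4
(row=0, col=2): c = -0.4367 + 0.7600i → escape time 5
(row=0, col=3): c = 0.1000 + 0.7600i → escape time 5
(row=1, col=0): c = -1.5100 + 0.4060i → escape time 4
(row=1, col=1): c = -0.9733 + 0.4060i → escape time 5
(row=1, col=2): c = -0.4367 + 0.4060i → escape time 5
(row=1, col=3): c = 0.1000 + 0.4060i → escape time 5
(row=2, col=0): c = -1.5100 + 0.0520i → escape time 5
(row=2, col=1): c = -0.9733 + 0.0520i → escape time 5
(row=2, col=2): c = -0.4367 + 0.0520i → escape time 5
(row=2, col=3): c = 0.1000 + 0.0520i → escape time 5
(row=3, col=0): c = -1.5100 + -0.3020i → escape time 5
(row=3, col=1): c = -0.9733 + -0.3020i → escape time 5
(row=3, col=2): c = -0.4367 + -0.3020i → escape time 5
(row=3, col=3): c = 0.1000 + -0.3020i → escape time 5
(row=4, col=0): c = -1.5100 + -0.6560i → escape time 3
(row=4, col=1): c = -0.9733 + -0.6560i → escape time 4
(row=4, col=2): c = -0.4367 + -0.6560i → escape time 5
(row=4, col=3): c = 0.1000 + -0.6560i → escape time 5
(row=5, col=0): c = -1.5100 + -1.0100i → escape time 2
(row=5, col=1): c = -0.9733 + -1.0100i → escape time 3
(row=5, col=2): c = -0.4367 + -1.0100i → escape time 4
(row=5, col=3): c = 0.1000 + -1.0100i → escape time 4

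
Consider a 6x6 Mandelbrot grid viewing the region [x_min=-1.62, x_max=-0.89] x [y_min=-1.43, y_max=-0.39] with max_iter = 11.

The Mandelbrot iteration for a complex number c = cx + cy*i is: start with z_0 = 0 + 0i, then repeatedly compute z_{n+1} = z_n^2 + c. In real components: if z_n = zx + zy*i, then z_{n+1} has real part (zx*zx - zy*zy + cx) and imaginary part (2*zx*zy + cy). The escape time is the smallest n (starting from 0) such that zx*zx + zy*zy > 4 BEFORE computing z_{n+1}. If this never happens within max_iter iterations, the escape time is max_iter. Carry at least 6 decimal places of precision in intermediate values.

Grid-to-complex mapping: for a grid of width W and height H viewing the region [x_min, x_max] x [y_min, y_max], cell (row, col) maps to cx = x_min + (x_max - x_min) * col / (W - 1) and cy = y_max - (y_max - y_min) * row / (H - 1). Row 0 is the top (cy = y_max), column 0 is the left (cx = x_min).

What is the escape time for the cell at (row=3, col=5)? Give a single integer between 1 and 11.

Answer: 3

Derivation:
z_0 = 0 + 0i, c = -0.8900 + -1.0140i
Iter 1: z = -0.8900 + -1.0140i, |z|^2 = 1.8203
Iter 2: z = -1.1261 + 0.7909i, |z|^2 = 1.8936
Iter 3: z = -0.2475 + -2.7953i, |z|^2 = 7.8750
Escaped at iteration 3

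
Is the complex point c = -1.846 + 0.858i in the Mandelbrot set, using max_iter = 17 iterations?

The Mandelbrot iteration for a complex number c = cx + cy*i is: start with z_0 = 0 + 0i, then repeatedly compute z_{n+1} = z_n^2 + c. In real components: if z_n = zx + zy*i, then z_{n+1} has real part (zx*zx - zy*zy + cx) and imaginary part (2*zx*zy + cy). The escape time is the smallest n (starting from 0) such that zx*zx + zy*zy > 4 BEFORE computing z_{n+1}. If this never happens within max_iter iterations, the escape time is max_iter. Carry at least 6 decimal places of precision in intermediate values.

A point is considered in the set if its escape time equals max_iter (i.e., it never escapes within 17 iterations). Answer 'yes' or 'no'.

z_0 = 0 + 0i, c = -1.8460 + 0.8580i
Iter 1: z = -1.8460 + 0.8580i, |z|^2 = 4.1439
Escaped at iteration 1

Answer: no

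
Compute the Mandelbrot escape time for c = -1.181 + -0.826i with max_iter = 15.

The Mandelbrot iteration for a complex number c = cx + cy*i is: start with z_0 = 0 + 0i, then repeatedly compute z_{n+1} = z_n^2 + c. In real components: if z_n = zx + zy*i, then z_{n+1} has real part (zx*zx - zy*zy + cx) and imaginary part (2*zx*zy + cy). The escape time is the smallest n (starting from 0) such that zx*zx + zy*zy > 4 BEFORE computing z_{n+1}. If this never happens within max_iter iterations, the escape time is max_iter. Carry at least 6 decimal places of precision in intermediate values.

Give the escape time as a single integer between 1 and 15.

Answer: 3

Derivation:
z_0 = 0 + 0i, c = -1.1810 + -0.8260i
Iter 1: z = -1.1810 + -0.8260i, |z|^2 = 2.0770
Iter 2: z = -0.4685 + 1.1250i, |z|^2 = 1.4852
Iter 3: z = -2.2271 + -1.8802i, |z|^2 = 8.4952
Escaped at iteration 3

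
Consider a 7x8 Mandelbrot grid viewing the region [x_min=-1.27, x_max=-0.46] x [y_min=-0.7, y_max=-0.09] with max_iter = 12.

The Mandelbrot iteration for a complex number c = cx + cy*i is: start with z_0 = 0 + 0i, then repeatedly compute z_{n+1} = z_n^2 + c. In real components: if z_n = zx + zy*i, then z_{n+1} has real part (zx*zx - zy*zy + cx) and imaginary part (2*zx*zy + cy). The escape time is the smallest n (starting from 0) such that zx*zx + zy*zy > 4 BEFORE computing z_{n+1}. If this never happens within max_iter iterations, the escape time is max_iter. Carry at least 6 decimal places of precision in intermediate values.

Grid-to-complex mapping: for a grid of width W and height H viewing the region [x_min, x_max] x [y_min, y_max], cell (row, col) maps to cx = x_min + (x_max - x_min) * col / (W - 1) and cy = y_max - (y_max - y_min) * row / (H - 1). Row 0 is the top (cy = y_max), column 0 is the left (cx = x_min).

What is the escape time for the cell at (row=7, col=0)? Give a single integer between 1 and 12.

Answer: 3

Derivation:
z_0 = 0 + 0i, c = -1.2700 + -0.7000i
Iter 1: z = -1.2700 + -0.7000i, |z|^2 = 2.1029
Iter 2: z = -0.1471 + 1.0780i, |z|^2 = 1.1837
Iter 3: z = -2.4104 + -1.0171i, |z|^2 = 6.8448
Escaped at iteration 3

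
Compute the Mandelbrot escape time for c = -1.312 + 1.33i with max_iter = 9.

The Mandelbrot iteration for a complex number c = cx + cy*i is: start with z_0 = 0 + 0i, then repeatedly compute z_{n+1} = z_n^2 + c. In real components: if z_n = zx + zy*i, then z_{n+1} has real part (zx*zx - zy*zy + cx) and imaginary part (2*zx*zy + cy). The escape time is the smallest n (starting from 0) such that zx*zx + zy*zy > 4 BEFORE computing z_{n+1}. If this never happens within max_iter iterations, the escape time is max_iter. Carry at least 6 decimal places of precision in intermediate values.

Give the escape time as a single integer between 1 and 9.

z_0 = 0 + 0i, c = -1.3120 + 1.3300i
Iter 1: z = -1.3120 + 1.3300i, |z|^2 = 3.4902
Iter 2: z = -1.3596 + -2.1599i, |z|^2 = 6.5136
Escaped at iteration 2

Answer: 2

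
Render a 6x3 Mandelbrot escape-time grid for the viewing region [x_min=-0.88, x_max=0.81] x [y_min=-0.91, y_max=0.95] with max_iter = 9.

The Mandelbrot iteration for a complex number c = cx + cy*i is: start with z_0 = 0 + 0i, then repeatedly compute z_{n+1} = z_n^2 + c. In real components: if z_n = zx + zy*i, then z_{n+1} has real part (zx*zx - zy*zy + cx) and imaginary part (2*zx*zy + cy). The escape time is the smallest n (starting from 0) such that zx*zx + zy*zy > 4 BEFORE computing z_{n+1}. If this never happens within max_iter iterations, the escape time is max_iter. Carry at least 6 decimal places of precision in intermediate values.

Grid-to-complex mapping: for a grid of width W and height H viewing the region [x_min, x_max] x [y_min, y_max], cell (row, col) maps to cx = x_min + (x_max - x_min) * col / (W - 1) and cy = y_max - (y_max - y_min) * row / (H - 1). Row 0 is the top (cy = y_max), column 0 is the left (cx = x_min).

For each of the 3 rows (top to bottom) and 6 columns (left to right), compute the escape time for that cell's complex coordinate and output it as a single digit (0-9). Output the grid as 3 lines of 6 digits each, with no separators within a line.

(row=0, col=0): c = -0.8800 + 0.9500i → escape time 3
(row=0, col=1): c = -0.5420 + 0.9500i → escape time 4
(row=0, col=2): c = -0.2040 + 0.9500i → escape time 8
(row=0, col=3): c = 0.1340 + 0.9500i → escape time 4
(row=0, col=4): c = 0.4720 + 0.9500i → escape time 3
(row=0, col=5): c = 0.8100 + 0.9500i → escape time 2
(row=1, col=0): c = -0.8800 + 0.0200i → escape time 9
(row=1, col=1): c = -0.5420 + 0.0200i → escape time 9
(row=1, col=2): c = -0.2040 + 0.0200i → escape time 9
(row=1, col=3): c = 0.1340 + 0.0200i → escape time 9
(row=1, col=4): c = 0.4720 + 0.0200i → escape time 5
(row=1, col=5): c = 0.8100 + 0.0200i → escape time 3
(row=2, col=0): c = -0.8800 + -0.9100i → escape time 3
(row=2, col=1): c = -0.5420 + -0.9100i → escape time 4
(row=2, col=2): c = -0.2040 + -0.9100i → escape time 8
(row=2, col=3): c = 0.1340 + -0.9100i → escape time 5
(row=2, col=4): c = 0.4720 + -0.9100i → escape time 3
(row=2, col=5): c = 0.8100 + -0.9100i → escape time 2

Answer: 348432
999953
348532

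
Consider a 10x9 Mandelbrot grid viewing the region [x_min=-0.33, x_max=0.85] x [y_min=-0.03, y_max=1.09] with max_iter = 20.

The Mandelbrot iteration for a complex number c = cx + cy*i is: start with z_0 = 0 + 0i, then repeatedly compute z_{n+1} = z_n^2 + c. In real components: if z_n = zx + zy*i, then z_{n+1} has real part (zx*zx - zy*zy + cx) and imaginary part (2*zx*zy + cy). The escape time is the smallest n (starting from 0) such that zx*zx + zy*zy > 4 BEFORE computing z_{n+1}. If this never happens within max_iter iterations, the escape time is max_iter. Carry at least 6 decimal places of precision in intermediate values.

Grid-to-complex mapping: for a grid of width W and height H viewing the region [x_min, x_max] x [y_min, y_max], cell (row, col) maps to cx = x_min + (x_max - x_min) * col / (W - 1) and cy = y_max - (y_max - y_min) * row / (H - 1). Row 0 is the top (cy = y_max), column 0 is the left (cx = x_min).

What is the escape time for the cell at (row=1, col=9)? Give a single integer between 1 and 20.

Answer: 2

Derivation:
z_0 = 0 + 0i, c = 0.8500 + 0.9500i
Iter 1: z = 0.8500 + 0.9500i, |z|^2 = 1.6250
Iter 2: z = 0.6700 + 2.5650i, |z|^2 = 7.0281
Escaped at iteration 2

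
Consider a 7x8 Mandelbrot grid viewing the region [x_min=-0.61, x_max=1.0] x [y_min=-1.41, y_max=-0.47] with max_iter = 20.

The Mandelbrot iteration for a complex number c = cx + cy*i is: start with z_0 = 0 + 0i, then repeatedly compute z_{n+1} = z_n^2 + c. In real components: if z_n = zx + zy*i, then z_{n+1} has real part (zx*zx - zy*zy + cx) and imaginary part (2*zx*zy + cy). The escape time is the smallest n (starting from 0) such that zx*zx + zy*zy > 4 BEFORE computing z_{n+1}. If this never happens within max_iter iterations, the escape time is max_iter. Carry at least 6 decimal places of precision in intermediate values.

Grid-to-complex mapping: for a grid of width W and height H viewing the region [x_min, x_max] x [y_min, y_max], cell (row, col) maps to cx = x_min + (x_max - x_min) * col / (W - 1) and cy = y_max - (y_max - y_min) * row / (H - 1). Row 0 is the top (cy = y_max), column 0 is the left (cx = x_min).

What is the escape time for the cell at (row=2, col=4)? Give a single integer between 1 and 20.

z_0 = 0 + 0i, c = 0.4633 + -0.7386i
Iter 1: z = 0.4633 + -0.7386i, |z|^2 = 0.7602
Iter 2: z = 0.1325 + -1.4230i, |z|^2 = 2.0424
Iter 3: z = -1.5440 + -1.1157i, |z|^2 = 3.6287
Iter 4: z = 1.6024 + 2.7067i, |z|^2 = 9.8940
Escaped at iteration 4

Answer: 4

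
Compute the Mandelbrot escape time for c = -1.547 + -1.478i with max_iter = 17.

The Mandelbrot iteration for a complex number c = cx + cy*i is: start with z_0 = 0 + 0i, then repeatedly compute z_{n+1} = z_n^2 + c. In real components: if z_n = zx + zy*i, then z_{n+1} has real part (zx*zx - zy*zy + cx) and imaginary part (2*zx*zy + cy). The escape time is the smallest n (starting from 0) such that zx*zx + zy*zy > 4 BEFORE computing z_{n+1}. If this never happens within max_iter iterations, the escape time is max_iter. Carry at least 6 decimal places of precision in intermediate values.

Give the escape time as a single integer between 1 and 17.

z_0 = 0 + 0i, c = -1.5470 + -1.4780i
Iter 1: z = -1.5470 + -1.4780i, |z|^2 = 4.5777
Escaped at iteration 1

Answer: 1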